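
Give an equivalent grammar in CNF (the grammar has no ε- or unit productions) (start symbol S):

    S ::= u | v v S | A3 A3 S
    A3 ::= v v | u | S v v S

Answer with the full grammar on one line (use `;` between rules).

S ::= u | X1 Y1 | A3 Y2; A3 ::= X1 X1 | u | S Y3; X1 ::= v; Y1 ::= X1 S; Y2 ::= A3 S; Y3 ::= X1 Y4; Y4 ::= X1 S

Introduce a nonterminal for each terminal appearing in a rule of length ≥ 2: X1 → v.
Binarize each right-hand side of length ≥ 3 by chaining fresh nonterminals (Y1, Y2, …): affected rules were S → X1 X1 S; S → A3 A3 S; A3 → S X1 X1 S.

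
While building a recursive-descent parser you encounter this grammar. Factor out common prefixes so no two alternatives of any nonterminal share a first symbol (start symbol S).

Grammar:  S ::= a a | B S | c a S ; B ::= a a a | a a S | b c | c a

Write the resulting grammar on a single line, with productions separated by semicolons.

S ::= a a | B S | c a S; B ::= b c | c a | a a B'; B' ::= a | S

B has alternatives sharing prefix 'a a': factor to B → a a B' with B' → a | S.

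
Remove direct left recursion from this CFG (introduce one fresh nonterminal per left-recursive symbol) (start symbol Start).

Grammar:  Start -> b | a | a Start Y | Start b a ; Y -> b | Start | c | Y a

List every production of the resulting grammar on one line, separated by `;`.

Start -> b Start1 | a Start1 | a Start Y Start1; Y -> b Y1 | Start Y1 | c Y1; Start1 -> b a Start1 | ε; Y1 -> a Y1 | ε

Left recursion appears on Start, Y.
For Start: α = {b a}, β = {b, a, a Start Y}. Rewrite as Start → β Start1 and Start1 → α Start1 | ε.
For Y: α = {a}, β = {b, Start, c}. Rewrite as Y → β Y1 and Y1 → α Y1 | ε.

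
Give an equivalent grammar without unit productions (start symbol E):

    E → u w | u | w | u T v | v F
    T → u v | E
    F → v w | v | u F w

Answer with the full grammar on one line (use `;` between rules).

E → u w | u | w | u T v | v F; T → u w | u | w | u T v | v F | u v; F → v w | v | u F w

Unit pairs: T ⇒* {E}.
For each unit pair (A, B), copy every non-unit production of B to A, then drop all unit productions.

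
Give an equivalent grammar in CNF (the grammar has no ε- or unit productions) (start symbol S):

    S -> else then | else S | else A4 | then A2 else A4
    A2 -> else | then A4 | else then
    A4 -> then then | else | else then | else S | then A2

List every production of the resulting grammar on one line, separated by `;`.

Introduce a nonterminal for each terminal appearing in a rule of length ≥ 2: X1 → else, X2 → then.
Binarize each right-hand side of length ≥ 3 by chaining fresh nonterminals (Y1, Y2, …): affected rules were S → X2 A2 X1 A4.

S -> X1 X2 | X1 S | X1 A4 | X2 Y1; A2 -> else | X2 A4 | X1 X2; A4 -> X2 X2 | else | X1 X2 | X1 S | X2 A2; X1 -> else; X2 -> then; Y1 -> A2 Y2; Y2 -> X1 A4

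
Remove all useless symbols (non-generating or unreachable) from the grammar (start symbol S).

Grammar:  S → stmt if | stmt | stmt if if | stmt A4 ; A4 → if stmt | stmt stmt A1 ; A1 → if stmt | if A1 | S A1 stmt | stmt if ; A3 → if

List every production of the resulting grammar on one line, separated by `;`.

Generating nonterminals: {A1, A3, A4, S}.
Reachable from S after that: {A1, A4, S}.
Removed useless symbols: {A3} and every production mentioning them.

S → stmt if | stmt | stmt if if | stmt A4; A4 → if stmt | stmt stmt A1; A1 → if stmt | if A1 | S A1 stmt | stmt if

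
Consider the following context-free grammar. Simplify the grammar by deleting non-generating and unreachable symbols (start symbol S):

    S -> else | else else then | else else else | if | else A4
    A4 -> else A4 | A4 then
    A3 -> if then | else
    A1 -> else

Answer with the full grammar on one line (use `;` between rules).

S -> else | else else then | else else else | if

Generating nonterminals: {A1, A3, S}.
Reachable from S after that: {S}.
Removed useless symbols: {A1, A3, A4} and every production mentioning them.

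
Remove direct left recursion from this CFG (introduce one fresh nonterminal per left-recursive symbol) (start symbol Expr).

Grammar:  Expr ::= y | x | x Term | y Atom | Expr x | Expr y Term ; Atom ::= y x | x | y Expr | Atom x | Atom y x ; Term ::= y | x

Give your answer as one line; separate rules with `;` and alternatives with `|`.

Expr, Atom are directly left-recursive.
For Expr: α = {x, y Term}, β = {y, x, x Term, y Atom}. Rewrite as Expr → β Expr1 and Expr1 → α Expr1 | ε.
For Atom: α = {x, y x}, β = {y x, x, y Expr}. Rewrite as Atom → β Atom1 and Atom1 → α Atom1 | ε.

Expr ::= y Expr1 | x Expr1 | x Term Expr1 | y Atom Expr1; Atom ::= y x Atom1 | x Atom1 | y Expr Atom1; Term ::= y | x; Expr1 ::= x Expr1 | y Term Expr1 | ε; Atom1 ::= x Atom1 | y x Atom1 | ε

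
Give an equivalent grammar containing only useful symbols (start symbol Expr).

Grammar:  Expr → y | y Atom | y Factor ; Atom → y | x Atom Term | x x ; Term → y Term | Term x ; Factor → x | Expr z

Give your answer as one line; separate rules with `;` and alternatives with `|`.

Generating nonterminals: {Atom, Expr, Factor}.
Reachable from Expr after that: {Atom, Expr, Factor}.
Removed useless symbols: {Term} and every production mentioning them.

Expr → y | y Atom | y Factor; Atom → y | x x; Factor → x | Expr z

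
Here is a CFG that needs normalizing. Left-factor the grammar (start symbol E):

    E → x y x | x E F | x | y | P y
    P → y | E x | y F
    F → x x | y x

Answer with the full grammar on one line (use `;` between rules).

E → y | P y | x E'; P → E x | y P'; F → x x | y x; E' → y x | E F | ε; P' → ε | F

E has alternatives sharing prefix 'x': factor to E → x E' with E' → y x | E F | ε.
P has alternatives sharing prefix 'y': factor to P → y P' with P' → ε | F.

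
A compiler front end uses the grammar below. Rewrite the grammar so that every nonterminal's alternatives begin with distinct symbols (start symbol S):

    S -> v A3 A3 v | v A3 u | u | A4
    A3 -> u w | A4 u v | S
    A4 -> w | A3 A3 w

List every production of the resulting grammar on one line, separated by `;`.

S -> u | A4 | v A3 S'; A3 -> u w | A4 u v | S; A4 -> w | A3 A3 w; S' -> A3 v | u

S has alternatives sharing prefix 'v A3': factor to S → v A3 S' with S' → A3 v | u.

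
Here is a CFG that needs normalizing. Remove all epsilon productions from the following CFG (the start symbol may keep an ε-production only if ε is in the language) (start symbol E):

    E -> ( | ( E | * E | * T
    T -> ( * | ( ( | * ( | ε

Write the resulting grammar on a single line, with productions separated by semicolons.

The nullable symbols are {T}.
ε ∉ L(G), so no ε-production is kept.
Add the nullable-subset variants: E → * T gives * T | *.

E -> ( | ( E | * E | * T | *; T -> ( * | ( ( | * (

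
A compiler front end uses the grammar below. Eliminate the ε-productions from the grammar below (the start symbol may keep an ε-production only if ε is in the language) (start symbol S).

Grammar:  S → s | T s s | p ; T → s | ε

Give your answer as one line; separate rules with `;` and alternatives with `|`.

S → s | T s s | s s | p; T → s

The nullable symbols are {T}.
ε ∉ L(G), so no ε-production is kept.
For each production, add variants omitting each subset of nullable occurrences: S → T s s gives T s s | s s.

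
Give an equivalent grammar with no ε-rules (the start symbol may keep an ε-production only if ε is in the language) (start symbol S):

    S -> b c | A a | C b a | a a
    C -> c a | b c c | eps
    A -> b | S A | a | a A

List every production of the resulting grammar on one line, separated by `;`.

S -> b c | A a | C b a | b a | a a; C -> c a | b c c; A -> b | S A | a | a A

Nullable nonterminals: {C}.
ε ∉ L(G), so no ε-production is kept.
For each production, add variants omitting each subset of nullable occurrences: S → C b a gives C b a | b a.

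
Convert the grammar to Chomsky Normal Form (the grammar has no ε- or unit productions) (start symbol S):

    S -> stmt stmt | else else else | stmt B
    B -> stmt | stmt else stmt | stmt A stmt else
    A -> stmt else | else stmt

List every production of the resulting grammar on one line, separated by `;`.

S -> X1 X1 | X2 Y1 | X1 B; B -> stmt | X1 Y2 | X1 Y3; A -> X1 X2 | X2 X1; X1 -> stmt; X2 -> else; Y1 -> X2 X2; Y2 -> X2 X1; Y3 -> A Y4; Y4 -> X1 X2

Introduce a nonterminal for each terminal appearing in a rule of length ≥ 2: X1 → stmt, X2 → else.
Binarize each right-hand side of length ≥ 3 by chaining fresh nonterminals (Y1, Y2, …): affected rules were S → X2 X2 X2; B → X1 X2 X1; B → X1 A X1 X2.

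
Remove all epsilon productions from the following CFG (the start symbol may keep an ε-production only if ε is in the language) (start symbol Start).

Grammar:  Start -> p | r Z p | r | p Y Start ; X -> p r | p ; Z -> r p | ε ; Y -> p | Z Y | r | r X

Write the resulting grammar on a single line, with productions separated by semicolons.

The nullable symbols are {Z}.
ε ∉ L(G), so no ε-production is kept.
Add the nullable-subset variants: Start → r Z p gives r Z p | r p.

Start -> p | r Z p | r p | r | p Y Start; X -> p r | p; Z -> r p; Y -> p | Z Y | r | r X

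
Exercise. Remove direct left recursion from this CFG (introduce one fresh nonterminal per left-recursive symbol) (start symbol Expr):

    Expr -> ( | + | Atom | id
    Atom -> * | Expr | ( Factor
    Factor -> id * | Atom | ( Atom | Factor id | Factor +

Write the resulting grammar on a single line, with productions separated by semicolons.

Factor is directly left-recursive.
For Factor: α = {id, +}, β = {id *, Atom, ( Atom}. Rewrite as Factor → β Factor1 and Factor1 → α Factor1 | ε.

Expr -> ( | + | Atom | id; Atom -> * | Expr | ( Factor; Factor -> id * Factor1 | Atom Factor1 | ( Atom Factor1; Factor1 -> id Factor1 | + Factor1 | ε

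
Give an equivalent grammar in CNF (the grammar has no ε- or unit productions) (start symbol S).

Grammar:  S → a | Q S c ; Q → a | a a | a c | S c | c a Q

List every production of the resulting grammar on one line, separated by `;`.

S → a | Q Y1; Q → a | X2 X2 | X2 X1 | S X1 | X1 Y2; X1 → c; X2 → a; Y1 → S X1; Y2 → X2 Q

Introduce a nonterminal for each terminal appearing in a rule of length ≥ 2: X1 → c, X2 → a.
Binarize each right-hand side of length ≥ 3 by chaining fresh nonterminals (Y1, Y2, …): affected rules were S → Q S X1; Q → X1 X2 Q.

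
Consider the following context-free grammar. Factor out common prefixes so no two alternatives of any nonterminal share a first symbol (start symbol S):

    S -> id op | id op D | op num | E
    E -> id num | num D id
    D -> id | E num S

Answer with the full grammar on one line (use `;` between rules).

S has alternatives sharing prefix 'id op': factor to S → id op S' with S' → ε | D.

S -> op num | E | id op S'; E -> id num | num D id; D -> id | E num S; S' -> eps | D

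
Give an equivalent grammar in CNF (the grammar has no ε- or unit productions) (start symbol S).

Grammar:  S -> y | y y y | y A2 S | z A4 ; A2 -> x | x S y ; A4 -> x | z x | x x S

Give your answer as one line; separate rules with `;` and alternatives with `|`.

Introduce a nonterminal for each terminal appearing in a rule of length ≥ 2: X1 → y, X2 → z, X3 → x.
Binarize each right-hand side of length ≥ 3 by chaining fresh nonterminals (Y1, Y2, …): affected rules were S → X1 X1 X1; S → X1 A2 S; A2 → X3 S X1; A4 → X3 X3 S.

S -> y | X1 Y1 | X1 Y2 | X2 A4; A2 -> x | X3 Y3; A4 -> x | X2 X3 | X3 Y4; X1 -> y; X2 -> z; X3 -> x; Y1 -> X1 X1; Y2 -> A2 S; Y3 -> S X1; Y4 -> X3 S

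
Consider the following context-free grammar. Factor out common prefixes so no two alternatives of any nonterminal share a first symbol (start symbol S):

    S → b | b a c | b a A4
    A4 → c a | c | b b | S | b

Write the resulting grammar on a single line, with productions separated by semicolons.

S → b S'; A4 → S | c A4' | b A4''; S' → ε | a S''; A4' → a | ε; A4'' → b | ε; S'' → c | A4

S has alternatives sharing prefix 'b': factor to S → b S' with S' → ε | a c | a A4.
A4 has alternatives sharing prefix 'c': factor to A4 → c A4' with A4' → a | ε.
A4 has alternatives sharing prefix 'b': factor to A4 → b A4'' with A4'' → b | ε.
S' has alternatives sharing prefix 'a': factor to S' → a S'' with S'' → c | A4.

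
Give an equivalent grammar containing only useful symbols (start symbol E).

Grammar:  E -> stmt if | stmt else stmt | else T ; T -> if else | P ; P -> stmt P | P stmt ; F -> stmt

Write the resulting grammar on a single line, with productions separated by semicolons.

E -> stmt if | stmt else stmt | else T; T -> if else

Generating nonterminals: {E, F, T}.
Reachable from E after that: {E, T}.
Removed useless symbols: {F, P} and every production mentioning them.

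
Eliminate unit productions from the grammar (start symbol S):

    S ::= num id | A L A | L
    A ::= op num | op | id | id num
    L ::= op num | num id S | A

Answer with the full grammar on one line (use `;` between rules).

S ::= op num | num id S | num id | A L A | op | id | id num; A ::= op num | op | id | id num; L ::= op num | num id S | op | id | id num

Unit pairs: L ⇒* {A}; S ⇒* {A, L}.
For each unit pair (A, B), copy every non-unit production of B to A, then drop all unit productions.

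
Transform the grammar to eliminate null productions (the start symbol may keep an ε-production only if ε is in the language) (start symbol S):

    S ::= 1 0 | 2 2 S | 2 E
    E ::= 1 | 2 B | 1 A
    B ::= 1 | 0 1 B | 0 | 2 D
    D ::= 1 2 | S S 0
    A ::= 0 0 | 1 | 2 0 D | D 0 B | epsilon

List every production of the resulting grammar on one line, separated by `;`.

Nullable set = {A}.
ε ∉ L(G), so no ε-production is kept.

S ::= 1 0 | 2 2 S | 2 E; E ::= 1 | 2 B | 1 A; B ::= 1 | 0 1 B | 0 | 2 D; D ::= 1 2 | S S 0; A ::= 0 0 | 1 | 2 0 D | D 0 B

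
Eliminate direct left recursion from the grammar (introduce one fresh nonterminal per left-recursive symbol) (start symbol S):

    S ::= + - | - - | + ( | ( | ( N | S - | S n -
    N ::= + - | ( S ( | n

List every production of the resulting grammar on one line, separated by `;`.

S ::= + - S' | - - S' | + ( S' | ( S' | ( N S'; N ::= + - | ( S ( | n; S' ::= - S' | n - S' | ε

Directly left-recursive nonterminal: S.
For S: α = {-, n -}, β = {+ -, - -, + (, (, ( N}. Rewrite as S → β S' and S' → α S' | ε.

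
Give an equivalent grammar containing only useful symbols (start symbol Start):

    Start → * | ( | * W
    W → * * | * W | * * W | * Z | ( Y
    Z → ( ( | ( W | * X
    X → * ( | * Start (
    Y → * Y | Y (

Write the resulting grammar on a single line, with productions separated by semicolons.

Generating nonterminals: {Start, W, X, Z}.
Reachable from Start after that: {Start, W, X, Z}.
Removed useless symbols: {Y} and every production mentioning them.

Start → * | ( | * W; W → * * | * W | * * W | * Z; Z → ( ( | ( W | * X; X → * ( | * Start (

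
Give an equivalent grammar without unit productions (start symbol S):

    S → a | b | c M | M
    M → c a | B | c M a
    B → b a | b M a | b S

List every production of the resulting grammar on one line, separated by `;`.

S → b a | b M a | b S | a | b | c M | c a | c M a; M → b a | b M a | b S | c a | c M a; B → b a | b M a | b S

Unit pairs: M ⇒* {B}; S ⇒* {B, M}.
For every A with A ⇒* B via unit rules, add B's non-unit alternatives to A; then delete every rule of the form X → Y.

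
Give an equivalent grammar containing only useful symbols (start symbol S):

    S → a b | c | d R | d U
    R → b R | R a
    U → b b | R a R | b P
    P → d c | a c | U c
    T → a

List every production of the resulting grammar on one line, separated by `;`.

Generating nonterminals: {P, S, T, U}.
Reachable from S after that: {P, S, U}.
Removed useless symbols: {R, T} and every production mentioning them.

S → a b | c | d U; U → b b | b P; P → d c | a c | U c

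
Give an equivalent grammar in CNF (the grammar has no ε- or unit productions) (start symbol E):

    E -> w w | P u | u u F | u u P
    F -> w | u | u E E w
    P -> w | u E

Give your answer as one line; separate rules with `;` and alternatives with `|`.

Introduce a nonterminal for each terminal appearing in a rule of length ≥ 2: X1 → w, X2 → u.
Binarize each right-hand side of length ≥ 3 by chaining fresh nonterminals (Y1, Y2, …): affected rules were E → X2 X2 F; E → X2 X2 P; F → X2 E E X1.

E -> X1 X1 | P X2 | X2 Y1 | X2 Y2; F -> w | u | X2 Y3; P -> w | X2 E; X1 -> w; X2 -> u; Y1 -> X2 F; Y2 -> X2 P; Y3 -> E Y4; Y4 -> E X1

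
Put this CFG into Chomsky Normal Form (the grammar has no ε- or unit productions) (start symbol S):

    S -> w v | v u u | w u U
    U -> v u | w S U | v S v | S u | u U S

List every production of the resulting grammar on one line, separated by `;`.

Introduce a nonterminal for each terminal appearing in a rule of length ≥ 2: X1 → w, X2 → v, X3 → u.
Binarize each right-hand side of length ≥ 3 by chaining fresh nonterminals (Y1, Y2, …): affected rules were S → X2 X3 X3; S → X1 X3 U; U → X1 S U; U → X2 S X2.

S -> X1 X2 | X2 Y1 | X1 Y2; U -> X2 X3 | X1 Y3 | X2 Y4 | S X3 | X3 Y5; X1 -> w; X2 -> v; X3 -> u; Y1 -> X3 X3; Y2 -> X3 U; Y3 -> S U; Y4 -> S X2; Y5 -> U S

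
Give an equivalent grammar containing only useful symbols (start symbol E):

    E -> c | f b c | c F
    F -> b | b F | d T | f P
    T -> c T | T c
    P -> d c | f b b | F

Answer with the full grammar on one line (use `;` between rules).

Generating nonterminals: {E, F, P}.
Reachable from E after that: {E, F, P}.
Removed useless symbols: {T} and every production mentioning them.

E -> c | f b c | c F; F -> b | b F | f P; P -> d c | f b b | F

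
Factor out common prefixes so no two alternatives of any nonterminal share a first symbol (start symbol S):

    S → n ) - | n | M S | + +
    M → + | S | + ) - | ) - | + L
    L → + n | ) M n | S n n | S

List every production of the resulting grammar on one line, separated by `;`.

S → M S | + + | n S'; M → S | ) - | + M'; L → + n | ) M n | S L'; S' → ) - | ε; M' → ε | ) - | L; L' → n n | ε

S has alternatives sharing prefix 'n': factor to S → n S' with S' → ) - | ε.
M has alternatives sharing prefix '+': factor to M → + M' with M' → ε | ) - | L.
L has alternatives sharing prefix 'S': factor to L → S L' with L' → n n | ε.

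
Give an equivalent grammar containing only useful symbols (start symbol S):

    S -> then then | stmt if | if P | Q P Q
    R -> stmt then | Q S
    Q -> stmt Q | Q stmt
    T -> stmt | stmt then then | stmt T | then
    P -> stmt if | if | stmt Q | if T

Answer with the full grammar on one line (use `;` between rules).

S -> then then | stmt if | if P; T -> stmt | stmt then then | stmt T | then; P -> stmt if | if | if T

Generating nonterminals: {P, R, S, T}.
Reachable from S after that: {P, S, T}.
Removed useless symbols: {Q, R} and every production mentioning them.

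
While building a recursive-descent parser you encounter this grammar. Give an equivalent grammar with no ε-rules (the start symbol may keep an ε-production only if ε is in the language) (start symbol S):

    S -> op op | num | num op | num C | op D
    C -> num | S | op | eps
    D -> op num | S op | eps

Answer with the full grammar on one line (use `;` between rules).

Nullable nonterminals: {C, D}.
ε ∉ L(G), so no ε-production is kept.
Add the nullable-subset variants: S → op D gives op D | op.

S -> op op | num | num op | num C | op D | op; C -> num | S | op; D -> op num | S op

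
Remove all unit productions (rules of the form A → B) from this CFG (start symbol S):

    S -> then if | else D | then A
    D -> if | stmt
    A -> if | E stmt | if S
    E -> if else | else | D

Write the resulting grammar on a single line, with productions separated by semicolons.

Unit pairs: E ⇒* {D}.
Replace each nonterminal's rules with the union of the non-unit rules of every nonterminal it unit-derives.

S -> then if | else D | then A; D -> if | stmt; A -> if | E stmt | if S; E -> if else | else | if | stmt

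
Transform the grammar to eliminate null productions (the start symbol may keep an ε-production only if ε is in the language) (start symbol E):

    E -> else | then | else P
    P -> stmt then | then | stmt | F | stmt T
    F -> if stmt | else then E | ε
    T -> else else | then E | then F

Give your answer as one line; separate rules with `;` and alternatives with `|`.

Nullable nonterminals: {F, P}.
ε ∉ L(G), so no ε-production is kept.
For each production, add variants omitting each subset of nullable occurrences: T → then F gives then F | then.

E -> else | then | else P; P -> stmt then | then | stmt | F | stmt T; F -> if stmt | else then E; T -> else else | then E | then F | then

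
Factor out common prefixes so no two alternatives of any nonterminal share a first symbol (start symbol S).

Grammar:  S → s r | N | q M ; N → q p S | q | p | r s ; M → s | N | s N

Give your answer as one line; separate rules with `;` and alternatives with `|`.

N has alternatives sharing prefix 'q': factor to N → q N' with N' → p S | ε.
M has alternatives sharing prefix 's': factor to M → s M' with M' → ε | N.

S → s r | N | q M; N → p | r s | q N'; M → N | s M'; N' → p S | ε; M' → ε | N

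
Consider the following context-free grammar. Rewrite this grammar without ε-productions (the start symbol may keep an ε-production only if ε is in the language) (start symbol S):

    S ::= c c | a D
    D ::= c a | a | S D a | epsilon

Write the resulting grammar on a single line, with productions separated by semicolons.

S ::= c c | a D | a; D ::= c a | a | S D a | S a

The nullable symbols are {D}.
ε ∉ L(G), so no ε-production is kept.
For each production, add variants omitting each subset of nullable occurrences: S → a D gives a D | a. D → S D a gives S D a | S a.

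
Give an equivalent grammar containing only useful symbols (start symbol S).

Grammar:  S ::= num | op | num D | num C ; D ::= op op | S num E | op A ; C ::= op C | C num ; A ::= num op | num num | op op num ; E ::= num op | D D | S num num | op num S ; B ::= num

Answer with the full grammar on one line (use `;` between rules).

Generating nonterminals: {A, B, D, E, S}.
Reachable from S after that: {A, D, E, S}.
Removed useless symbols: {B, C} and every production mentioning them.

S ::= num | op | num D; D ::= op op | S num E | op A; A ::= num op | num num | op op num; E ::= num op | D D | S num num | op num S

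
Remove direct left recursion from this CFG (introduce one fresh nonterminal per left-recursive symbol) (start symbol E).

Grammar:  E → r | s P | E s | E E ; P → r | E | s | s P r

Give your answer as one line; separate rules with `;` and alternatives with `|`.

E → r E' | s P E'; P → r | E | s | s P r; E' → s E' | E E' | ε

E is directly left-recursive.
For E: α = {s, E}, β = {r, s P}. Rewrite as E → β E' and E' → α E' | ε.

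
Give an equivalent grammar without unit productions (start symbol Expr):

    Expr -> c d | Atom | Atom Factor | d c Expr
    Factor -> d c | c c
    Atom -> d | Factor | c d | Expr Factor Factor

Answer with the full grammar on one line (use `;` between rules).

Unit pairs: Atom ⇒* {Factor}; Expr ⇒* {Atom, Factor}.
Replace each nonterminal's rules with the union of the non-unit rules of every nonterminal it unit-derives.

Expr -> d | c d | Expr Factor Factor | d c | c c | Atom Factor | d c Expr; Factor -> d c | c c; Atom -> d | c d | Expr Factor Factor | d c | c c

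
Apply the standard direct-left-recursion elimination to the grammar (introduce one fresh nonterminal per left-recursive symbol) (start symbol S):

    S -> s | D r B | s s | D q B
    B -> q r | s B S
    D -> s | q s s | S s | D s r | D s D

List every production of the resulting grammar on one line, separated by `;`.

S -> s | D r B | s s | D q B; B -> q r | s B S; D -> s D' | q s s D' | S s D'; D' -> s r D' | s D D' | ε

Left recursion appears on D.
For D: α = {s r, s D}, β = {s, q s s, S s}. Rewrite as D → β D' and D' → α D' | ε.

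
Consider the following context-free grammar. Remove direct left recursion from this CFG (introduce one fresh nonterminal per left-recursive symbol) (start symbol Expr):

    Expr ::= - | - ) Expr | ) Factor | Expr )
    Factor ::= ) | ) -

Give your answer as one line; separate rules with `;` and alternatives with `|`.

Expr ::= - Expr1 | - ) Expr Expr1 | ) Factor Expr1; Factor ::= ) | ) -; Expr1 ::= ) Expr1 | ε

Directly left-recursive nonterminal: Expr.
For Expr: α = {)}, β = {-, - ) Expr, ) Factor}. Rewrite as Expr → β Expr1 and Expr1 → α Expr1 | ε.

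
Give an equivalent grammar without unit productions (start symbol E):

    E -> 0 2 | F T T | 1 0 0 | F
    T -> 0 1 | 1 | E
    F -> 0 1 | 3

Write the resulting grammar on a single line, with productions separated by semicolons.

Unit pairs: E ⇒* {F}; T ⇒* {E, F}.
Replace each nonterminal's rules with the union of the non-unit rules of every nonterminal it unit-derives.

E -> 0 2 | F T T | 1 0 0 | 0 1 | 3; T -> 0 2 | F T T | 1 0 0 | 0 1 | 3 | 1; F -> 0 1 | 3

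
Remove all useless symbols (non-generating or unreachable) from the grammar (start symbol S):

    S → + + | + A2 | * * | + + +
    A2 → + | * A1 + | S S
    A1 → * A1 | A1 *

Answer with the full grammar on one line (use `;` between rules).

S → + + | + A2 | * * | + + +; A2 → + | S S

Generating nonterminals: {A2, S}.
Reachable from S after that: {A2, S}.
Removed useless symbols: {A1} and every production mentioning them.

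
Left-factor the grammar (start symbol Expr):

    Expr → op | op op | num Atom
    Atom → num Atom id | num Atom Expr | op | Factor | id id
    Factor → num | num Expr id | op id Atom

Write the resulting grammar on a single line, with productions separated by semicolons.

Expr → num Atom | op Expr1; Atom → op | Factor | id id | num Atom Atom1; Factor → op id Atom | num Factor1; Expr1 → ε | op; Atom1 → id | Expr; Factor1 → ε | Expr id

Expr has alternatives sharing prefix 'op': factor to Expr → op Expr1 with Expr1 → ε | op.
Atom has alternatives sharing prefix 'num Atom': factor to Atom → num Atom Atom1 with Atom1 → id | Expr.
Factor has alternatives sharing prefix 'num': factor to Factor → num Factor1 with Factor1 → ε | Expr id.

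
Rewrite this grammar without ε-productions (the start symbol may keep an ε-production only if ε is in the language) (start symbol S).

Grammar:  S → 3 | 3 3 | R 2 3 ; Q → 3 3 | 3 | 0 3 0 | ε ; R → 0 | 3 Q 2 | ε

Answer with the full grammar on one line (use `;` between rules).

Nullable nonterminals: {Q, R}.
ε ∉ L(G), so no ε-production is kept.
Add the nullable-subset variants: S → R 2 3 gives R 2 3 | 2 3. R → 3 Q 2 gives 3 Q 2 | 3 2.

S → 3 | 3 3 | R 2 3 | 2 3; Q → 3 3 | 3 | 0 3 0; R → 0 | 3 Q 2 | 3 2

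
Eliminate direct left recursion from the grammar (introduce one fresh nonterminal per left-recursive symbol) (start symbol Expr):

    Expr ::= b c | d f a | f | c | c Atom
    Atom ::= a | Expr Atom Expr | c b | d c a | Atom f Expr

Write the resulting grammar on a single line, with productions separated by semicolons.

Directly left-recursive nonterminal: Atom.
For Atom: α = {f Expr}, β = {a, Expr Atom Expr, c b, d c a}. Rewrite as Atom → β Atom1 and Atom1 → α Atom1 | ε.

Expr ::= b c | d f a | f | c | c Atom; Atom ::= a Atom1 | Expr Atom Expr Atom1 | c b Atom1 | d c a Atom1; Atom1 ::= f Expr Atom1 | ε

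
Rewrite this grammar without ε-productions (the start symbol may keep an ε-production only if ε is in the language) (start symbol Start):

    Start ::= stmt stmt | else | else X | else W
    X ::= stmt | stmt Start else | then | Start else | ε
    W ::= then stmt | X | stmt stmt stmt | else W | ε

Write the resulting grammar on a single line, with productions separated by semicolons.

Nullable set = {W, X}.
ε ∉ L(G), so no ε-production is kept.
Add the nullable-subset variants: W → else W gives else W | else.

Start ::= stmt stmt | else | else X | else W; X ::= stmt | stmt Start else | then | Start else; W ::= then stmt | X | stmt stmt stmt | else W | else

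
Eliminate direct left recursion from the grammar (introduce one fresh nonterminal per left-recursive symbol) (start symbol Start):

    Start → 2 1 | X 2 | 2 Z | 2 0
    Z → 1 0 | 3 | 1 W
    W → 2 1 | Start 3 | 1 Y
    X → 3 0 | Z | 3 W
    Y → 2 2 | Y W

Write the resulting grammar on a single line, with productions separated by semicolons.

Left recursion appears on Y.
For Y: α = {W}, β = {2 2}. Rewrite as Y → β Y1 and Y1 → α Y1 | ε.

Start → 2 1 | X 2 | 2 Z | 2 0; Z → 1 0 | 3 | 1 W; W → 2 1 | Start 3 | 1 Y; X → 3 0 | Z | 3 W; Y → 2 2 Y1; Y1 → W Y1 | eps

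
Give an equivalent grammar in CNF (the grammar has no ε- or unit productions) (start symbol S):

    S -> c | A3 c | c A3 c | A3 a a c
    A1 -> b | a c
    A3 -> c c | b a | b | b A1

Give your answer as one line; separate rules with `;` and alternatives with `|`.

Introduce a nonterminal for each terminal appearing in a rule of length ≥ 2: X1 → c, X2 → a, X3 → b.
Binarize each right-hand side of length ≥ 3 by chaining fresh nonterminals (Y1, Y2, …): affected rules were S → X1 A3 X1; S → A3 X2 X2 X1.

S -> c | A3 X1 | X1 Y1 | A3 Y2; A1 -> b | X2 X1; A3 -> X1 X1 | X3 X2 | b | X3 A1; X1 -> c; X2 -> a; X3 -> b; Y1 -> A3 X1; Y2 -> X2 Y3; Y3 -> X2 X1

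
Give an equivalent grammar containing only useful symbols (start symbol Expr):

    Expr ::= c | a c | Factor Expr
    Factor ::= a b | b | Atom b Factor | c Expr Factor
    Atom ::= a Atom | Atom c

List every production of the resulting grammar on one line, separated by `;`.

Generating nonterminals: {Expr, Factor}.
Reachable from Expr after that: {Expr, Factor}.
Removed useless symbols: {Atom} and every production mentioning them.

Expr ::= c | a c | Factor Expr; Factor ::= a b | b | c Expr Factor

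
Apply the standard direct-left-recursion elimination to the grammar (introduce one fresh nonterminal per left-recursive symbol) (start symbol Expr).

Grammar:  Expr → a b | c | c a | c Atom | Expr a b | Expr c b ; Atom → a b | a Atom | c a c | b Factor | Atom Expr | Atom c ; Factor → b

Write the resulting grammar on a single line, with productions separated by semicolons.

Left recursion appears on Expr, Atom.
For Expr: α = {a b, c b}, β = {a b, c, c a, c Atom}. Rewrite as Expr → β Expr1 and Expr1 → α Expr1 | ε.
For Atom: α = {Expr, c}, β = {a b, a Atom, c a c, b Factor}. Rewrite as Atom → β Atom1 and Atom1 → α Atom1 | ε.

Expr → a b Expr1 | c Expr1 | c a Expr1 | c Atom Expr1; Atom → a b Atom1 | a Atom Atom1 | c a c Atom1 | b Factor Atom1; Factor → b; Expr1 → a b Expr1 | c b Expr1 | ε; Atom1 → Expr Atom1 | c Atom1 | ε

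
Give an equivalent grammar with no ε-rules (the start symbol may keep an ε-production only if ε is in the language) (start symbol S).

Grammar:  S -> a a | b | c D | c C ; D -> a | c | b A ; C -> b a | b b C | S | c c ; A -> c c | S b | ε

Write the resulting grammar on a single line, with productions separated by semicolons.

The nullable symbols are {A}.
ε ∉ L(G), so no ε-production is kept.
Expand every rule over subsets of its nullable positions: D → b A gives b A | b.

S -> a a | b | c D | c C; D -> a | c | b A | b; C -> b a | b b C | S | c c; A -> c c | S b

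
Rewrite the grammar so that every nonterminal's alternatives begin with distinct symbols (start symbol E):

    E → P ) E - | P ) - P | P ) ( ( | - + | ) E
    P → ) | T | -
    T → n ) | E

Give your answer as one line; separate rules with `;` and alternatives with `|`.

E → - + | ) E | P ) E'; P → ) | T | -; T → n ) | E; E' → E - | - P | ( (

E has alternatives sharing prefix 'P )': factor to E → P ) E' with E' → E - | - P | ( (.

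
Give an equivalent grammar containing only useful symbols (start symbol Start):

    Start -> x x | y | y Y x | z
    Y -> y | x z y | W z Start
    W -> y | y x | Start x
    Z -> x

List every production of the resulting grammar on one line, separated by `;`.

Start -> x x | y | y Y x | z; Y -> y | x z y | W z Start; W -> y | y x | Start x

Generating nonterminals: {Start, W, Y, Z}.
Reachable from Start after that: {Start, W, Y}.
Removed useless symbols: {Z} and every production mentioning them.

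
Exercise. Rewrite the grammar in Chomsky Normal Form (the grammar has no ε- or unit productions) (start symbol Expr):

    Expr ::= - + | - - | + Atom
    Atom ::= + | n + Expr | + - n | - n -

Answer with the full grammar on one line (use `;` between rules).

Introduce a nonterminal for each terminal appearing in a rule of length ≥ 2: X1 → -, X2 → +, X3 → n.
Binarize each right-hand side of length ≥ 3 by chaining fresh nonterminals (Y1, Y2, …): affected rules were Atom → X3 X2 Expr; Atom → X2 X1 X3; Atom → X1 X3 X1.

Expr ::= X1 X2 | X1 X1 | X2 Atom; Atom ::= + | X3 Y1 | X2 Y2 | X1 Y3; X1 ::= -; X2 ::= +; X3 ::= n; Y1 ::= X2 Expr; Y2 ::= X1 X3; Y3 ::= X3 X1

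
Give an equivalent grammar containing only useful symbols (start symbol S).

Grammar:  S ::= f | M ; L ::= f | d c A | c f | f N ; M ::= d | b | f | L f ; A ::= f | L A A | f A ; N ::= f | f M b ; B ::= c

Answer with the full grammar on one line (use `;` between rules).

Generating nonterminals: {A, B, L, M, N, S}.
Reachable from S after that: {A, L, M, N, S}.
Removed useless symbols: {B} and every production mentioning them.

S ::= f | M; L ::= f | d c A | c f | f N; M ::= d | b | f | L f; A ::= f | L A A | f A; N ::= f | f M b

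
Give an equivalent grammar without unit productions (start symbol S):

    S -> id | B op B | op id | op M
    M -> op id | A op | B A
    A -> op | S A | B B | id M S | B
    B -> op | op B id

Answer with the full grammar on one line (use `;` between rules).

Unit pairs: A ⇒* {B}.
Replace each nonterminal's rules with the union of the non-unit rules of every nonterminal it unit-derives.

S -> id | B op B | op id | op M; M -> op id | A op | B A; A -> op | op B id | S A | B B | id M S; B -> op | op B id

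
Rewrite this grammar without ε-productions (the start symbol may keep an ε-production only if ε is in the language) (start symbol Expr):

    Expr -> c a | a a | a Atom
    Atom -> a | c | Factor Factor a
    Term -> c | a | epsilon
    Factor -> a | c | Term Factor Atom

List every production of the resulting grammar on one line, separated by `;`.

Expr -> c a | a a | a Atom; Atom -> a | c | Factor Factor a; Term -> c | a; Factor -> a | c | Term Factor Atom | Factor Atom

Nullable set = {Term}.
ε ∉ L(G), so no ε-production is kept.
For each production, add variants omitting each subset of nullable occurrences: Factor → Term Factor Atom gives Term Factor Atom | Factor Atom.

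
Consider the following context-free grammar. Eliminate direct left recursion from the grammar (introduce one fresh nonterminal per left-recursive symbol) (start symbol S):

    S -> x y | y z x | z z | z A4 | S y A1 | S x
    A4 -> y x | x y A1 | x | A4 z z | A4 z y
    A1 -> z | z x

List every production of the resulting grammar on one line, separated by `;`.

Directly left-recursive nonterminals: S, A4.
For S: α = {y A1, x}, β = {x y, y z x, z z, z A4}. Rewrite as S → β S' and S' → α S' | ε.
For A4: α = {z z, z y}, β = {y x, x y A1, x}. Rewrite as A4 → β A4' and A4' → α A4' | ε.

S -> x y S' | y z x S' | z z S' | z A4 S'; A4 -> y x A4' | x y A1 A4' | x A4'; A1 -> z | z x; S' -> y A1 S' | x S' | ε; A4' -> z z A4' | z y A4' | ε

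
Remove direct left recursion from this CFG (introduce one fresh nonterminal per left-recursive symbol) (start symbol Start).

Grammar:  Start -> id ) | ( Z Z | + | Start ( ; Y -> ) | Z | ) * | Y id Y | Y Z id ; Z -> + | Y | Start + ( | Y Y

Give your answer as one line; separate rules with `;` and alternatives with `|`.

Start -> id ) Start1 | ( Z Z Start1 | + Start1; Y -> ) Y1 | Z Y1 | ) * Y1; Z -> + | Y | Start + ( | Y Y; Start1 -> ( Start1 | ε; Y1 -> id Y Y1 | Z id Y1 | ε

Start, Y are directly left-recursive.
For Start: α = {(}, β = {id ), ( Z Z, +}. Rewrite as Start → β Start1 and Start1 → α Start1 | ε.
For Y: α = {id Y, Z id}, β = {), Z, ) *}. Rewrite as Y → β Y1 and Y1 → α Y1 | ε.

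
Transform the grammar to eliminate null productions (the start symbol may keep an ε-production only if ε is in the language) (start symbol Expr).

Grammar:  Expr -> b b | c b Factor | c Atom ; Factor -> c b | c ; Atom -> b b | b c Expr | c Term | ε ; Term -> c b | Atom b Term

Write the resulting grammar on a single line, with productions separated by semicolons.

Expr -> b b | c b Factor | c Atom | c; Factor -> c b | c; Atom -> b b | b c Expr | c Term; Term -> c b | Atom b Term | b Term

Nullable nonterminals: {Atom}.
ε ∉ L(G), so no ε-production is kept.
For each production, add variants omitting each subset of nullable occurrences: Expr → c Atom gives c Atom | c. Term → Atom b Term gives Atom b Term | b Term.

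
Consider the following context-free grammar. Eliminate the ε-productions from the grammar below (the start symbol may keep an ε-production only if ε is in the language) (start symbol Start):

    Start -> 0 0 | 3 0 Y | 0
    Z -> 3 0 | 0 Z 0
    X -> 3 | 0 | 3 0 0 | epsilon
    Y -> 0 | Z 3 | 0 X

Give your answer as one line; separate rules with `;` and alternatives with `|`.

Start -> 0 0 | 3 0 Y | 0; Z -> 3 0 | 0 Z 0; X -> 3 | 0 | 3 0 0; Y -> 0 | Z 3 | 0 X

Nullable nonterminals: {X}.
ε ∉ L(G), so no ε-production is kept.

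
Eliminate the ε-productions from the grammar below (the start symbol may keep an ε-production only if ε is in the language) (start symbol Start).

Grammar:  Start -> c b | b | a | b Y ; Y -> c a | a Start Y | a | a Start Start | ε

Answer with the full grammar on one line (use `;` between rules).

Start -> c b | b | a | b Y; Y -> c a | a Start Y | a Start | a | a Start Start

The nullable symbols are {Y}.
ε ∉ L(G), so no ε-production is kept.
Expand every rule over subsets of its nullable positions: Y → a Start Y gives a Start Y | a Start.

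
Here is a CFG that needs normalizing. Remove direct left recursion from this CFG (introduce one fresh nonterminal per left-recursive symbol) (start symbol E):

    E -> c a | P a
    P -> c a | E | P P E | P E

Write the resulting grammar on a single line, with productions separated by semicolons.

Left recursion appears on P.
For P: α = {P E, E}, β = {c a, E}. Rewrite as P → β P' and P' → α P' | ε.

E -> c a | P a; P -> c a P' | E P'; P' -> P E P' | E P' | epsilon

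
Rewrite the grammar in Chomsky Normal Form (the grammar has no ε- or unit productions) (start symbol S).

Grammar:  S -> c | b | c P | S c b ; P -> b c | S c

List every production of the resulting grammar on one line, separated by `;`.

Introduce a nonterminal for each terminal appearing in a rule of length ≥ 2: X1 → c, X2 → b.
Binarize each right-hand side of length ≥ 3 by chaining fresh nonterminals (Y1, Y2, …): affected rules were S → S X1 X2.

S -> c | b | X1 P | S Y1; P -> X2 X1 | S X1; X1 -> c; X2 -> b; Y1 -> X1 X2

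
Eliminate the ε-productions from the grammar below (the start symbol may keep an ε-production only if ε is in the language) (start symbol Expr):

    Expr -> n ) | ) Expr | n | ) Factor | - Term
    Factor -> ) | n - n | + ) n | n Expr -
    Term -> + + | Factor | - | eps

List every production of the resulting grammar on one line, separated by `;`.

Expr -> n ) | ) Expr | n | ) Factor | - Term | -; Factor -> ) | n - n | + ) n | n Expr -; Term -> + + | Factor | -

Nullable nonterminals: {Term}.
ε ∉ L(G), so no ε-production is kept.
Expand every rule over subsets of its nullable positions: Expr → - Term gives - Term | -.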